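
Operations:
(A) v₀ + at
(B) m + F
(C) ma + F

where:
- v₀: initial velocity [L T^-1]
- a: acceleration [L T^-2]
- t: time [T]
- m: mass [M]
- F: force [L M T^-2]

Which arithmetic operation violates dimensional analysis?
(B) m + F

(A) v₀ + at: v₀ [L T^-1] and at [L T^-1] — same dimensions ✓
(B) m + F: m [M] and F [L M T^-2] — different dimensions cannot be added/subtracted ✗
(C) ma + F: ma [L M T^-2] and F [L M T^-2] — same dimensions ✓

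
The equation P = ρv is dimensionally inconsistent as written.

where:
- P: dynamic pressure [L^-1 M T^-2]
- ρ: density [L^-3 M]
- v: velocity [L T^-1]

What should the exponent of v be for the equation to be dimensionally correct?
The exponent of v should be 2: P = ρv^2

The LHS P has dimensions [L^-1 M T^-2]; v has dimensions [L T^-1].
As written, the RHS ρv (exponent 1 on v) has dimensions [L^-2 M T^-1], which does not match.
With exponent 2, the RHS ρv^2 has dimensions [L^-1 M T^-2], matching the LHS.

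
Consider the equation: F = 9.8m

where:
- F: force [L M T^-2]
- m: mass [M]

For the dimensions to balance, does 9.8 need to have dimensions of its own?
Yes

F has dimensions [L M T^-2], while m alone has dimensions [M]. For the equation to balance, the factor 9.8 must carry dimensions [L T^-2] — it is a dimensional constant (a numerical value of a physical quantity with its units suppressed), not a pure number.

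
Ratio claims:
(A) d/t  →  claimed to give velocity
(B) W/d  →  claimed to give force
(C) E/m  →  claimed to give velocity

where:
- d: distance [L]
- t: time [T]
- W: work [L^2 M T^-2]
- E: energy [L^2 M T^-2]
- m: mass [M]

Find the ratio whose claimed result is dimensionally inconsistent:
(C) E/m does not give velocity

(A) d/t: [L T^-1] = velocity [L T^-1] ✓
(B) W/d: [L M T^-2] = force [L M T^-2] ✓
(C) E/m: [L^2 T^-2] ≠ velocity [L T^-1] ✗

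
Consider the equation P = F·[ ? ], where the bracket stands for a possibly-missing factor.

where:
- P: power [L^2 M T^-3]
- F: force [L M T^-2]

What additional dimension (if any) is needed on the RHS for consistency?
[L T^-1] — velocity (e.g. v)

P has dimensions [L^2 M T^-3]; F has dimensions [L M T^-2].
The bracketed factor must supply [L^2 M T^-3] / [L M T^-2] = [L T^-1].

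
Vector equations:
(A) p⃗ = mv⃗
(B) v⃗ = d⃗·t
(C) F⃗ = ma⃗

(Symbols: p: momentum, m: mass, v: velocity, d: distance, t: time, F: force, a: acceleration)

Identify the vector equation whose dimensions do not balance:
(B) v⃗ = d⃗·t

(A) p⃗ = mv⃗: LHS [L M T^-1], RHS [L M T^-1] ✓ — mass (scalar) times velocity (vector)
(B) v⃗ = d⃗·t: LHS [L T^-1], RHS [L T] ✗ — velocity is displacement per time; should be d⃗/t
(C) F⃗ = ma⃗: LHS [L M T^-2], RHS [L M T^-2] ✓ — Force and acceleration are vectors, mass is a scalar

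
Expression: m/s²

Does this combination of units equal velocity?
No

The expression m/s² has dimensions [L T^-2], but velocity has dimensions [L T^-1].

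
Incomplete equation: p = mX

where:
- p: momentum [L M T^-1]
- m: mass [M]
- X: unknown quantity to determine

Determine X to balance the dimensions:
X = v (velocity), dimensions [L T^-1]

p has dimensions [L M T^-1]; the rest of the RHS (m) has dimensions [M].
So X must have dimensions [L T^-1] — X = v (velocity).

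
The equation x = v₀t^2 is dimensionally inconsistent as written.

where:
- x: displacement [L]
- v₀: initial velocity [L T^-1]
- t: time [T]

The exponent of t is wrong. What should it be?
The exponent of t should be 1: x = v₀t

The LHS x has dimensions [L]; t has dimensions [T].
As written, the RHS v₀t^2 (exponent 2 on t) has dimensions [L T], which does not match.
With exponent 1, the RHS v₀t has dimensions [L], matching the LHS.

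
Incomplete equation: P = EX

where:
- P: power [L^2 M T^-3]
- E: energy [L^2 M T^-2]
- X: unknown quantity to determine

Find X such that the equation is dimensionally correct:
X = f (inverse time / frequency (1/t)), dimensions [T^-1]

P has dimensions [L^2 M T^-3]; the rest of the RHS (E) has dimensions [L^2 M T^-2].
So X must have dimensions [T^-1] — X = f (inverse time / frequency (1/t)).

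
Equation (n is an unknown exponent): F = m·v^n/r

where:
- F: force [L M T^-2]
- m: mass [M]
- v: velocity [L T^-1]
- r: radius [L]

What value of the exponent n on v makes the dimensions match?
n = 2

F has dimensions [L M T^-2]; v has dimensions [L T^-1].
The rest of the RHS has dimensions [L^-1 M], so v^n must supply [L^2 T^-2].
With n = 2: m·v^2/r has dimensions [L M T^-2], matching the LHS ✓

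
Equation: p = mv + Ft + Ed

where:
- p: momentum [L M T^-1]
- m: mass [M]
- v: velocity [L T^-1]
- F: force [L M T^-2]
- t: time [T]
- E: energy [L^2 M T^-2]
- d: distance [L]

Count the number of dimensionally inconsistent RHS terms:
1

LHS p: [L M T^-1]
- mv: [L M T^-1] ✓
- Ft: [L M T^-1] ✓
- Ed: [L^3 M T^-2] ✗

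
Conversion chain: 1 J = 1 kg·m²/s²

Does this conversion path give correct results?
The chain is correct (no errors).

Correct: Joule is defined as kg·m²/s²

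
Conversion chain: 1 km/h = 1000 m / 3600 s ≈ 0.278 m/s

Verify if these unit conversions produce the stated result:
The chain is correct (no errors).

Correct: 1 km = 1000 m, 1 h = 3600 s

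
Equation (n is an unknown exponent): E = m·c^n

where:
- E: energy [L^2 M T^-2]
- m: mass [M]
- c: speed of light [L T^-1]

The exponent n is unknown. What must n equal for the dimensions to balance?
n = 2

E has dimensions [L^2 M T^-2]; c has dimensions [L T^-1].
The rest of the RHS has dimensions [M], so c^n must supply [L^2 T^-2].
With n = 2: m·c^2 has dimensions [L^2 M T^-2], matching the LHS ✓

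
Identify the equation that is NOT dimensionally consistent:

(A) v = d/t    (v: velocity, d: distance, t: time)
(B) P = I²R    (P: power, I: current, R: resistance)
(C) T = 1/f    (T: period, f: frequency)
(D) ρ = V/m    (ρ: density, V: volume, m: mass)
(D) ρ = V/m

The equation (D) ρ = V/m is dimensionally incorrect.

LHS (ρ): [L^-3 M]
RHS (V/m): [L^3 M^-1] ✗

The dimensions do not match. The other three equations balance.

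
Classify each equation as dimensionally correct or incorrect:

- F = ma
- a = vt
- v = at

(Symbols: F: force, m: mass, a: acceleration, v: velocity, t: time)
Dimensionally correct: F = ma, v = at
Dimensionally incorrect: a = vt
Ordered (correct first, then incorrect): F = ma, v = at, a = vt

- F = ma: LHS [L M T^-2], RHS [L M T^-2] → correct ✓
- a = vt: LHS [L T^-2], RHS [L] → incorrect ✗
- v = at: LHS [L T^-1], RHS [L T^-1] → correct ✓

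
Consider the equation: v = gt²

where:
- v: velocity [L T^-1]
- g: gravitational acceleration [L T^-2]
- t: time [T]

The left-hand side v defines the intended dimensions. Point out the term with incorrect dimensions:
The right-hand side term gt²

v has dimensions [L T^-1], but gt² has dimensions [L], so the term gt² is dimensionally wrong for v.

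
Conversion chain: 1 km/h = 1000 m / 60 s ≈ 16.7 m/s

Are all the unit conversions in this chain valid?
The chain is incorrect (it contains an error).

Incorrect: 1 h = 3600 s, not 60 s (1 km/h ≈ 0.278 m/s)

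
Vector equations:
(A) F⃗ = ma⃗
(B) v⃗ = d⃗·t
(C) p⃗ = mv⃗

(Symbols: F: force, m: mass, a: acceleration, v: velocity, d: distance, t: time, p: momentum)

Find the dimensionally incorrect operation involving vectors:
(B) v⃗ = d⃗·t

(A) F⃗ = ma⃗: LHS [L M T^-2], RHS [L M T^-2] ✓ — Force and acceleration are vectors, mass is a scalar
(B) v⃗ = d⃗·t: LHS [L T^-1], RHS [L T] ✗ — velocity is displacement per time; should be d⃗/t
(C) p⃗ = mv⃗: LHS [L M T^-1], RHS [L M T^-1] ✓ — mass (scalar) times velocity (vector)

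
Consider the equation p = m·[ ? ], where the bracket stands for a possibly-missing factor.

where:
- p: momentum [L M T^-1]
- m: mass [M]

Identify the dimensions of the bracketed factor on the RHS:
[L T^-1] — velocity (e.g. v)

p has dimensions [L M T^-1]; m has dimensions [M].
The bracketed factor must supply [L M T^-1] / [M] = [L T^-1].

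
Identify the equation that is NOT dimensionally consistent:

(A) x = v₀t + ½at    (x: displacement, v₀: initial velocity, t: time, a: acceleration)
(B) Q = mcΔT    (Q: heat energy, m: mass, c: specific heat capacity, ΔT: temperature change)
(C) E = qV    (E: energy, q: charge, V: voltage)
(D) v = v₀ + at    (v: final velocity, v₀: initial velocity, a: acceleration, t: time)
(A) x = v₀t + ½at

The equation (A) x = v₀t + ½at is dimensionally incorrect.

LHS (x): [L]
RHS terms:
  - v₀t: [L] ✓
  - ½at: [L T^-1] ✗ (does not match LHS)

The dimensions do not match. The other three equations balance.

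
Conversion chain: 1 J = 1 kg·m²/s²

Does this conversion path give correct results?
The chain is correct (no errors).

Correct: Joule is defined as kg·m²/s²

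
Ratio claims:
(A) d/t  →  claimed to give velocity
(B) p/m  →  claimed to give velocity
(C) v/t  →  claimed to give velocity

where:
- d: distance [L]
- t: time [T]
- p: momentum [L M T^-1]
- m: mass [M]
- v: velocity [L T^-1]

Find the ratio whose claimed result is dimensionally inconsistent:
(C) v/t does not give velocity

(A) d/t: [L T^-1] = velocity [L T^-1] ✓
(B) p/m: [L T^-1] = velocity [L T^-1] ✓
(C) v/t: [L T^-2] ≠ velocity [L T^-1] ✗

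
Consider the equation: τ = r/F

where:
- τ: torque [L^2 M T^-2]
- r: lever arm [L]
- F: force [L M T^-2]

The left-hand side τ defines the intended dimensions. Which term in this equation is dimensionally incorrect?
The right-hand side term r/F

τ has dimensions [L^2 M T^-2], but r/F has dimensions [M^-1 T^2], so the term r/F is dimensionally wrong for τ.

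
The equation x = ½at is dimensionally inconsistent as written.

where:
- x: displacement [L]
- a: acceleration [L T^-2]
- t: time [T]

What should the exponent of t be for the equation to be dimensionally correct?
The exponent of t should be 2: x = ½at^2

The LHS x has dimensions [L]; t has dimensions [T].
As written, the RHS ½at (exponent 1 on t) has dimensions [L T^-1], which does not match.
With exponent 2, the RHS ½at^2 has dimensions [L], matching the LHS.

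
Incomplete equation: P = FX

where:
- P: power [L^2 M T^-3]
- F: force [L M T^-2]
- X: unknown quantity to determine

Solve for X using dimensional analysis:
X = v (velocity), dimensions [L T^-1]

P has dimensions [L^2 M T^-3]; the rest of the RHS (F) has dimensions [L M T^-2].
So X must have dimensions [L T^-1] — X = v (velocity).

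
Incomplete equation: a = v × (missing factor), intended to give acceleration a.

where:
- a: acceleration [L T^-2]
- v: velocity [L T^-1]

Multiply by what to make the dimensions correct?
1/t (inverse time), dimensions [T^-1]

a has dimensions [L T^-2] and v has dimensions [L T^-1].
The missing factor must have dimensions [L T^-2] / [L T^-1] = [T^-1], i.e. inverse time (1/t).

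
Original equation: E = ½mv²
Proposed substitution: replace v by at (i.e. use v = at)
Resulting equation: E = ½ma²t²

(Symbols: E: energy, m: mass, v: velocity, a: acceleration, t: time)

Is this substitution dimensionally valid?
Yes

[v] = [L T^-1] and [at] = [L T^-1]. These match, so the substitution replaces a quantity by one of the same dimensions and the result E = ½ma²t² has LHS [L^2 M T^-2] vs RHS [L^2 M T^-2] — still consistent.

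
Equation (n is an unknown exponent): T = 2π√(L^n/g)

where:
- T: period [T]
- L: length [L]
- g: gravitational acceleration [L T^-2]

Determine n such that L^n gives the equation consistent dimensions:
n = 1

T has dimensions [T]; L has dimensions [L].
With n = 1: 2π√(L^1/g) has dimensions [T], matching the LHS ✓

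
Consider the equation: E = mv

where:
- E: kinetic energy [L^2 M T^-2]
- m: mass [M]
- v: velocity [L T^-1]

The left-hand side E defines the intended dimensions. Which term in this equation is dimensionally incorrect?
The right-hand side term mv

E has dimensions [L^2 M T^-2], but mv has dimensions [L M T^-1], so the term mv is dimensionally wrong for E.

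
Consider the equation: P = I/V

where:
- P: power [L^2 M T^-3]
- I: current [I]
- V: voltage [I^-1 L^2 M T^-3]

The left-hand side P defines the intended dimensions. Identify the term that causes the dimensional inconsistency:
The right-hand side term I/V

P has dimensions [L^2 M T^-3], but I/V has dimensions [I^2 L^-2 M^-1 T^3], so the term I/V is dimensionally wrong for P.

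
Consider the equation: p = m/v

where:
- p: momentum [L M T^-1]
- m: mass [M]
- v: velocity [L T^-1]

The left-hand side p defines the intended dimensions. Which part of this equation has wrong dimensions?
The right-hand side term m/v

p has dimensions [L M T^-1], but m/v has dimensions [L^-1 M T], so the term m/v is dimensionally wrong for p.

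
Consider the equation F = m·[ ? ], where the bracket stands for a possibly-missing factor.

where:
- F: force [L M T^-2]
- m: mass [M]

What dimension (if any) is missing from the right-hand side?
[L T^-2] — acceleration (e.g. a)

F has dimensions [L M T^-2]; m has dimensions [M].
The bracketed factor must supply [L M T^-2] / [M] = [L T^-2].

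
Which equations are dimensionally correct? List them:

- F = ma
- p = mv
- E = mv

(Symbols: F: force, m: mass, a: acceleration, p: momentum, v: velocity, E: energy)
Dimensionally correct: F = ma, p = mv
Dimensionally incorrect: E = mv
Ordered (correct first, then incorrect): F = ma, p = mv, E = mv

- F = ma: LHS [L M T^-2], RHS [L M T^-2] → correct ✓
- p = mv: LHS [L M T^-1], RHS [L M T^-1] → correct ✓
- E = mv: LHS [L^2 M T^-2], RHS [L M T^-1] → incorrect ✗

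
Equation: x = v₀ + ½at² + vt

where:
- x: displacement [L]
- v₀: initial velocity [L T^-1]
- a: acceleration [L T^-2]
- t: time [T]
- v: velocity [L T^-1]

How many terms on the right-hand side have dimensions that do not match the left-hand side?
1

LHS x: [L]
- v₀: [L T^-1] ✗
- ½at²: [L] ✓
- vt: [L] ✓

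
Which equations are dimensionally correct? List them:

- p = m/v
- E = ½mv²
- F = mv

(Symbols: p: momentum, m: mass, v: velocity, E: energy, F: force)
Dimensionally correct: E = ½mv²
Dimensionally incorrect: p = m/v, F = mv
Ordered (correct first, then incorrect): E = ½mv², p = m/v, F = mv

- p = m/v: LHS [L M T^-1], RHS [L^-1 M T] → incorrect ✗
- E = ½mv²: LHS [L^2 M T^-2], RHS [L^2 M T^-2] → correct ✓
- F = mv: LHS [L M T^-2], RHS [L M T^-1] → incorrect ✗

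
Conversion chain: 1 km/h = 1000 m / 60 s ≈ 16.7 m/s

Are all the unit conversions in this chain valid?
The chain is incorrect (it contains an error).

Incorrect: 1 h = 3600 s, not 60 s (1 km/h ≈ 0.278 m/s)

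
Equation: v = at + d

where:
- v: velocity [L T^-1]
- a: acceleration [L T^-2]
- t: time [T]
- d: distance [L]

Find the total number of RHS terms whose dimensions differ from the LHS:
1

LHS v: [L T^-1]
- at: [L T^-1] ✓
- d: [L] ✗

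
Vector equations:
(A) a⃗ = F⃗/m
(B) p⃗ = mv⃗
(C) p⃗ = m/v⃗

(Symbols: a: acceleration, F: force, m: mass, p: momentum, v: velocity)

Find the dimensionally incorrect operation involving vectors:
(C) p⃗ = m/v⃗

(A) a⃗ = F⃗/m: LHS [L T^-2], RHS [L T^-2] ✓ — force (vector) divided by mass (scalar)
(B) p⃗ = mv⃗: LHS [L M T^-1], RHS [L M T^-1] ✓ — mass (scalar) times velocity (vector)
(C) p⃗ = m/v⃗: LHS [L M T^-1], RHS [L^-1 M T] ✗ — momentum is mass times velocity; should be mv⃗ (and division by a vector is undefined)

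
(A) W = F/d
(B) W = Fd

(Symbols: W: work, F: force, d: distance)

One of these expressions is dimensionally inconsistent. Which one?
(A)

(A) W = F/d: LHS [L^2 M T^-2], RHS [M T^-2] ✗
(B) W = Fd: LHS [L^2 M T^-2], RHS [L^2 M T^-2] ✓

Expression (A) W = F/d is dimensionally incorrect.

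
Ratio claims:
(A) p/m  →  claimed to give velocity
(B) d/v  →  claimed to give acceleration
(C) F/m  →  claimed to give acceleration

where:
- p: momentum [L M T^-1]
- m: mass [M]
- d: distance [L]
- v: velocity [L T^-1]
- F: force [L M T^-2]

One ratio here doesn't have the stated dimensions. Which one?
(B) d/v does not give acceleration

(A) p/m: [L T^-1] = velocity [L T^-1] ✓
(B) d/v: [T] ≠ acceleration [L T^-2] ✗
(C) F/m: [L T^-2] = acceleration [L T^-2] ✓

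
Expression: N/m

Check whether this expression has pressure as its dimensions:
No

The expression N/m has dimensions [M T^-2], but pressure has dimensions [L^-1 M T^-2].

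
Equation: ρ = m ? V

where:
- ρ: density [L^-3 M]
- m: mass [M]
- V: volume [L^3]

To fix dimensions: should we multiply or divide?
division (÷): ρ = m ÷ V

ρ [L^-3 M]; m [M]; V [L^3].
m × V → [L^3 M] ✗
m ÷ V → [L^-3 M] ✓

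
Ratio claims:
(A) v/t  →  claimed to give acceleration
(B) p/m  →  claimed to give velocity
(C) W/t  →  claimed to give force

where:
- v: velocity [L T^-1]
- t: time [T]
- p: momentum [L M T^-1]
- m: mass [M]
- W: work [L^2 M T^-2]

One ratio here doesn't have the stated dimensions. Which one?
(C) W/t does not give force

(A) v/t: [L T^-2] = acceleration [L T^-2] ✓
(B) p/m: [L T^-1] = velocity [L T^-1] ✓
(C) W/t: [L^2 M T^-3] ≠ force [L M T^-2] ✗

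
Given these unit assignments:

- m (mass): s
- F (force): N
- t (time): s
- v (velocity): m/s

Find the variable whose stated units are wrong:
m

The variable m (mass) should have units kg, not s.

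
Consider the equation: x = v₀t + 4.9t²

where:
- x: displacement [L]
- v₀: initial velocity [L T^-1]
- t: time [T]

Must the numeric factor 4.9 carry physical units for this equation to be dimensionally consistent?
Yes

x has dimensions [L], while t² alone has dimensions [T^2]. For the equation to balance, the factor 4.9 must carry dimensions [L T^-2] — it is a dimensional constant (a numerical value of a physical quantity with its units suppressed), not a pure number.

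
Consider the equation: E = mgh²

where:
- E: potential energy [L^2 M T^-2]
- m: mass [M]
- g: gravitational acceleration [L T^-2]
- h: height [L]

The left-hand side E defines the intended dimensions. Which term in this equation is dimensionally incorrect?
The right-hand side term mgh²

E has dimensions [L^2 M T^-2], but mgh² has dimensions [L^3 M T^-2], so the term mgh² is dimensionally wrong for E.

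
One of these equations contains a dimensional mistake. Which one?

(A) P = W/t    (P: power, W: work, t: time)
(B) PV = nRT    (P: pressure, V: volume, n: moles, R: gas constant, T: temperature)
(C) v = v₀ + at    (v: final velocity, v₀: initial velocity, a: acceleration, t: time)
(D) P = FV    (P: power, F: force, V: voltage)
(D) P = FV

The equation (D) P = FV is dimensionally incorrect.

LHS (P): [L^2 M T^-3]
RHS (FV): [I^-1 L^3 M^2 T^-5] ✗

The dimensions do not match. The other three equations balance.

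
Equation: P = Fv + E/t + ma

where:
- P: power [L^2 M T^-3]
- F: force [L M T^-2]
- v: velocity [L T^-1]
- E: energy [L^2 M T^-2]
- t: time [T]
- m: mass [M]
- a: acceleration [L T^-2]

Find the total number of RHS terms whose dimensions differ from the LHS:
1

LHS P: [L^2 M T^-3]
- Fv: [L^2 M T^-3] ✓
- E/t: [L^2 M T^-3] ✓
- ma: [L M T^-2] ✗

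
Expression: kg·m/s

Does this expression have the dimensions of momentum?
Yes

The expression kg·m/s has dimensions [L M T^-1], which is exactly momentum [L M T^-1].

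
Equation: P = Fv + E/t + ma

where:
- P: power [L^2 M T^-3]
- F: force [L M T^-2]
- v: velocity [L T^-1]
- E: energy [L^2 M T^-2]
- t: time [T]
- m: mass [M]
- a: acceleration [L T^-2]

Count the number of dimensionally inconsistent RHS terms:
1

LHS P: [L^2 M T^-3]
- Fv: [L^2 M T^-3] ✓
- E/t: [L^2 M T^-3] ✓
- ma: [L M T^-2] ✗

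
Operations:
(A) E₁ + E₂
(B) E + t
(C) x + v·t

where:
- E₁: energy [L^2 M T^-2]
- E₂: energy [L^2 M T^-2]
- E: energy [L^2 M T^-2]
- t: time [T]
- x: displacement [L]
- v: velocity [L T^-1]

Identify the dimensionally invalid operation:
(B) E + t

(A) E₁ + E₂: E₁ [L^2 M T^-2] and E₂ [L^2 M T^-2] — same dimensions ✓
(B) E + t: E [L^2 M T^-2] and t [T] — different dimensions cannot be added/subtracted ✗
(C) x + v·t: x [L] and v·t [L] — same dimensions ✓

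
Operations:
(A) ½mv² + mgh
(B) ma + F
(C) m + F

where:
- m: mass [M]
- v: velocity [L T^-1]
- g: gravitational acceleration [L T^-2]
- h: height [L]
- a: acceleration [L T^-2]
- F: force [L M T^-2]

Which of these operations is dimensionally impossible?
(C) m + F

(A) ½mv² + mgh: ½mv² [L^2 M T^-2] and mgh [L^2 M T^-2] — same dimensions ✓
(B) ma + F: ma [L M T^-2] and F [L M T^-2] — same dimensions ✓
(C) m + F: m [M] and F [L M T^-2] — different dimensions cannot be added/subtracted ✗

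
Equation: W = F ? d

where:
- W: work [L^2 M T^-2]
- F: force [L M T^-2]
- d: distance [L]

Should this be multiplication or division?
multiplication (×): W = F × d

W [L^2 M T^-2]; F [L M T^-2]; d [L].
F × d → [L^2 M T^-2] ✓
F ÷ d → [M T^-2] ✗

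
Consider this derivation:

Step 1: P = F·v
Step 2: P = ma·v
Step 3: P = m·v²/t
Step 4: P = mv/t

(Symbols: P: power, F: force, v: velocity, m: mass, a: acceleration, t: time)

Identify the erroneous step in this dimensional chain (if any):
Step 4

Step 1: P = F·v → LHS [L^2 M T^-3], RHS [L^2 M T^-3] ✓
Step 2: P = ma·v → LHS [L^2 M T^-3], RHS [L^2 M T^-3] ✓
Step 3: P = m·v²/t → LHS [L^2 M T^-3], RHS [L^2 M T^-3] ✓
Step 4: P = mv/t → LHS [L^2 M T^-3], RHS [L M T^-2] ✗

The first dimensional inconsistency appears in step 4: P = mv/t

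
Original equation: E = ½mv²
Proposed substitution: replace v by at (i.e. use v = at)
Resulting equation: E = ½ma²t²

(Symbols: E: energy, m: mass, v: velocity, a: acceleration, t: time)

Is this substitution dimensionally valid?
Yes

[v] = [L T^-1] and [at] = [L T^-1]. These match, so the substitution replaces a quantity by one of the same dimensions and the result E = ½ma²t² has LHS [L^2 M T^-2] vs RHS [L^2 M T^-2] — still consistent.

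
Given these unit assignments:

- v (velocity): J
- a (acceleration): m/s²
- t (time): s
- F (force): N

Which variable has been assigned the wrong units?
v

The variable v (velocity) should have units m/s, not J.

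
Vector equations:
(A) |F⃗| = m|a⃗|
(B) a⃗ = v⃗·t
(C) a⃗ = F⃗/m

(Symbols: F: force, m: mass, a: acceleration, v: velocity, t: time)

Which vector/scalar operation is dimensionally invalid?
(B) a⃗ = v⃗·t

(A) |F⃗| = m|a⃗|: LHS [L M T^-2], RHS [L M T^-2] ✓ — magnitudes of vectors are scalars
(B) a⃗ = v⃗·t: LHS [L T^-2], RHS [L] ✗ — acceleration is velocity per time; should be v⃗/t
(C) a⃗ = F⃗/m: LHS [L T^-2], RHS [L T^-2] ✓ — force (vector) divided by mass (scalar)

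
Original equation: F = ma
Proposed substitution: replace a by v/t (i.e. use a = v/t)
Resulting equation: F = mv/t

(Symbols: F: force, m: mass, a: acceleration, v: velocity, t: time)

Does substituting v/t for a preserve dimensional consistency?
Yes

[a] = [L T^-2] and [v/t] = [L T^-2]. These match, so the substitution replaces a quantity by one of the same dimensions and the result F = mv/t has LHS [L M T^-2] vs RHS [L M T^-2] — still consistent.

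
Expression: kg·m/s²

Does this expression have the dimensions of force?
Yes

The expression kg·m/s² has dimensions [L M T^-2], which is exactly force [L M T^-2].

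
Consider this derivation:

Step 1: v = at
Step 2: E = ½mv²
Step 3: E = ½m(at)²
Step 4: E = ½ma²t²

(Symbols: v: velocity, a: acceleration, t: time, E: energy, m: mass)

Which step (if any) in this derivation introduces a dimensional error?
No step introduces an error — all steps are dimensionally consistent.

Step 1: v = at → LHS [L T^-1], RHS [L T^-1] ✓
Step 2: E = ½mv² → LHS [L^2 M T^-2], RHS [L^2 M T^-2] ✓
Step 3: E = ½m(at)² → LHS [L^2 M T^-2], RHS [L^2 M T^-2] ✓
Step 4: E = ½ma²t² → LHS [L^2 M T^-2], RHS [L^2 M T^-2] ✓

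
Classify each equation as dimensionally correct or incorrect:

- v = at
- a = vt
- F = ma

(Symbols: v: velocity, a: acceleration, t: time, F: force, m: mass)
Dimensionally correct: v = at, F = ma
Dimensionally incorrect: a = vt
Ordered (correct first, then incorrect): v = at, F = ma, a = vt

- v = at: LHS [L T^-1], RHS [L T^-1] → correct ✓
- a = vt: LHS [L T^-2], RHS [L] → incorrect ✗
- F = ma: LHS [L M T^-2], RHS [L M T^-2] → correct ✓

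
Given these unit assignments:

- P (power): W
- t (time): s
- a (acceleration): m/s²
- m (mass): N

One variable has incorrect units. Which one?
m

The variable m (mass) should have units kg, not N.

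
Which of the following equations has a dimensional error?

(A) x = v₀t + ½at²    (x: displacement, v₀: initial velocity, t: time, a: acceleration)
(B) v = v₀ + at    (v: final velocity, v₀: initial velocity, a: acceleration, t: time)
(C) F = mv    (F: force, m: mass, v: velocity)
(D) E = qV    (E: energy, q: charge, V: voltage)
(C) F = mv

The equation (C) F = mv is dimensionally incorrect.

LHS (F): [L M T^-2]
RHS (mv): [L M T^-1] ✗

The dimensions do not match. The other three equations balance.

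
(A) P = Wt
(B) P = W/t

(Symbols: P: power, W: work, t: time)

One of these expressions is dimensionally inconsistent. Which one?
(A)

(A) P = Wt: LHS [L^2 M T^-3], RHS [L^2 M T^-1] ✗
(B) P = W/t: LHS [L^2 M T^-3], RHS [L^2 M T^-3] ✓

Expression (A) P = Wt is dimensionally incorrect.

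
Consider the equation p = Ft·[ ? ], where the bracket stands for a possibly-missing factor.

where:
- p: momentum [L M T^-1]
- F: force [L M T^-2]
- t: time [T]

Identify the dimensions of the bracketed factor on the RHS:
Nothing is missing — the bracketed factor must be dimensionless.

p has dimensions [L M T^-1] and Ft already has dimensions [L M T^-1], so p = Ft is dimensionally complete.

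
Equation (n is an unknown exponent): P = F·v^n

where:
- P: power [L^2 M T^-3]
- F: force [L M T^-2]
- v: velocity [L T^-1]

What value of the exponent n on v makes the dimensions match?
n = 1

P has dimensions [L^2 M T^-3]; v has dimensions [L T^-1].
The rest of the RHS has dimensions [L M T^-2], so v^n must supply [L T^-1].
With n = 1: F·v^1 has dimensions [L^2 M T^-3], matching the LHS ✓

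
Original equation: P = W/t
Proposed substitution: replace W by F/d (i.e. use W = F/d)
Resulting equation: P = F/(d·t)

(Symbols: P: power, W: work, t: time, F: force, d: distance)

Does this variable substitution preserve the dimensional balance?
No

[W] = [L^2 M T^-2] and [F/d] = [M T^-2]. These differ, so the substitution replaces a quantity by one of different dimensions and the result P = F/(d·t) has LHS [L^2 M T^-3] vs RHS [M T^-3] — inconsistent.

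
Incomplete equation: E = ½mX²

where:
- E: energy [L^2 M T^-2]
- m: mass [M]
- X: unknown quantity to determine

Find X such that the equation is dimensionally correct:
X = v (velocity), dimensions [L T^-1]

E has dimensions [L^2 M T^-2]; the rest of the RHS (½m) has dimensions [M].
So X² must have dimensions [L^2 T^-2], i.e. X has dimensions [L T^-1] — X = v (velocity).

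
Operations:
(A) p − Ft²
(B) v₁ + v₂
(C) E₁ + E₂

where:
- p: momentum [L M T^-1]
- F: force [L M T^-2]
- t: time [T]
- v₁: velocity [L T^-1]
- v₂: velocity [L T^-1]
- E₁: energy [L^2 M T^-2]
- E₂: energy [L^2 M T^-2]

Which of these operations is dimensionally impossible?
(A) p − Ft²

(A) p − Ft²: p [L M T^-1] and Ft² [L M] — different dimensions cannot be added/subtracted ✗
(B) v₁ + v₂: v₁ [L T^-1] and v₂ [L T^-1] — same dimensions ✓
(C) E₁ + E₂: E₁ [L^2 M T^-2] and E₂ [L^2 M T^-2] — same dimensions ✓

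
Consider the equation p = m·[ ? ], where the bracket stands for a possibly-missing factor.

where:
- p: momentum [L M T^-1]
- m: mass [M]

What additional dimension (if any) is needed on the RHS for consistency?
[L T^-1] — velocity (e.g. v)

p has dimensions [L M T^-1]; m has dimensions [M].
The bracketed factor must supply [L M T^-1] / [M] = [L T^-1].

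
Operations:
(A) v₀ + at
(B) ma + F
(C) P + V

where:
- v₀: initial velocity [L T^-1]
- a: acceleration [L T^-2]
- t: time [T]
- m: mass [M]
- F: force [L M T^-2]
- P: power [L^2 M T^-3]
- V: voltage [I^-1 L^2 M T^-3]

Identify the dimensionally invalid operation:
(C) P + V

(A) v₀ + at: v₀ [L T^-1] and at [L T^-1] — same dimensions ✓
(B) ma + F: ma [L M T^-2] and F [L M T^-2] — same dimensions ✓
(C) P + V: P [L^2 M T^-3] and V [I^-1 L^2 M T^-3] — different dimensions cannot be added/subtracted ✗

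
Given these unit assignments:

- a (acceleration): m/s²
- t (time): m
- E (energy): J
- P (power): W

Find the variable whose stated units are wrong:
t

The variable t (time) should have units s, not m.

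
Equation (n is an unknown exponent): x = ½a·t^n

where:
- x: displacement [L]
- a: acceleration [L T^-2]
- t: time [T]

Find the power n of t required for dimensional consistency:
n = 2

x has dimensions [L]; t has dimensions [T].
The rest of the RHS has dimensions [L T^-2], so t^n must supply [T^2].
With n = 2: ½a·t^2 has dimensions [L], matching the LHS ✓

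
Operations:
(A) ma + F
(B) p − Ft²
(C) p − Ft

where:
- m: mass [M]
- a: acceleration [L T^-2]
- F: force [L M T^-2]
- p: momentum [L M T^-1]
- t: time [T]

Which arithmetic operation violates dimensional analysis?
(B) p − Ft²

(A) ma + F: ma [L M T^-2] and F [L M T^-2] — same dimensions ✓
(B) p − Ft²: p [L M T^-1] and Ft² [L M] — different dimensions cannot be added/subtracted ✗
(C) p − Ft: p [L M T^-1] and Ft [L M T^-1] — same dimensions ✓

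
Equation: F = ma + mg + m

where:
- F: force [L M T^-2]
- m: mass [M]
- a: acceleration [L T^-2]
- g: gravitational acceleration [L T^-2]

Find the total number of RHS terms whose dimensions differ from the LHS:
1

LHS F: [L M T^-2]
- ma: [L M T^-2] ✓
- mg: [L M T^-2] ✓
- m: [M] ✗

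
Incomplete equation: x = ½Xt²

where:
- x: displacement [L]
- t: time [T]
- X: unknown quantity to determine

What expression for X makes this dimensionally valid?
X = a (acceleration), dimensions [L T^-2]

x has dimensions [L]; the rest of the RHS (½ t²) has dimensions [T^2].
So X must have dimensions [L T^-2] — X = a (acceleration).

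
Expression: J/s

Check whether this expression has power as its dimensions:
Yes

The expression J/s has dimensions [L^2 M T^-3], which is exactly power [L^2 M T^-3].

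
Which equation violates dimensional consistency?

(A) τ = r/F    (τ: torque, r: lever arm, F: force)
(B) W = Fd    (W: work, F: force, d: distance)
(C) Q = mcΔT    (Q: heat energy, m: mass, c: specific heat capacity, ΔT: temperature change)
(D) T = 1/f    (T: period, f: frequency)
(A) τ = r/F

The equation (A) τ = r/F is dimensionally incorrect.

LHS (τ): [L^2 M T^-2]
RHS (r/F): [M^-1 T^2] ✗

The dimensions do not match. The other three equations balance.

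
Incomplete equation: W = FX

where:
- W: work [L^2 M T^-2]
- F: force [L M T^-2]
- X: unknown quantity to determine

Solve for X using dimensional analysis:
X = d (distance), dimensions [L]

W has dimensions [L^2 M T^-2]; the rest of the RHS (F) has dimensions [L M T^-2].
So X must have dimensions [L] — X = d (distance).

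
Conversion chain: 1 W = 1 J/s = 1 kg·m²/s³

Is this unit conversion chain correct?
The chain is correct (no errors).

Correct: Watt is Joule per second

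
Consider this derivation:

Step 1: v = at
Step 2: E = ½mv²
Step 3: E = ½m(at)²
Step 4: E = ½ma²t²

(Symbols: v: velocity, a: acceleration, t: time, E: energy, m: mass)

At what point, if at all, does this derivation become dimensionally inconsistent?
No step introduces an error — all steps are dimensionally consistent.

Step 1: v = at → LHS [L T^-1], RHS [L T^-1] ✓
Step 2: E = ½mv² → LHS [L^2 M T^-2], RHS [L^2 M T^-2] ✓
Step 3: E = ½m(at)² → LHS [L^2 M T^-2], RHS [L^2 M T^-2] ✓
Step 4: E = ½ma²t² → LHS [L^2 M T^-2], RHS [L^2 M T^-2] ✓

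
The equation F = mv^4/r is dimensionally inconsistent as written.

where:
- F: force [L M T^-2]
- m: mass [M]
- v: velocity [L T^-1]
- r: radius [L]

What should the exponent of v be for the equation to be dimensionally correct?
The exponent of v should be 2: F = mv^2/r

The LHS F has dimensions [L M T^-2]; v has dimensions [L T^-1].
As written, the RHS mv^4/r (exponent 4 on v) has dimensions [L^3 M T^-4], which does not match.
With exponent 2, the RHS mv^2/r has dimensions [L M T^-2], matching the LHS.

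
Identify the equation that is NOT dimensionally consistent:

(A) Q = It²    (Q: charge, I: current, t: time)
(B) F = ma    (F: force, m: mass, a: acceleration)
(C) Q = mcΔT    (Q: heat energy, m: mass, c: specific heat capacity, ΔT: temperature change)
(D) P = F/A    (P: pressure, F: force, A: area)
(A) Q = It²

The equation (A) Q = It² is dimensionally incorrect.

LHS (Q): [I T]
RHS (It²): [I T^2] ✗

The dimensions do not match. The other three equations balance.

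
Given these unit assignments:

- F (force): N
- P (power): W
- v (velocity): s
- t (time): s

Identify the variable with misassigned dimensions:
v

The variable v (velocity) should have units m/s, not s.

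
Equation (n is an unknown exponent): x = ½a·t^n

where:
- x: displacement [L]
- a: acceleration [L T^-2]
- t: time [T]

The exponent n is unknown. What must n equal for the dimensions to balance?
n = 2

x has dimensions [L]; t has dimensions [T].
The rest of the RHS has dimensions [L T^-2], so t^n must supply [T^2].
With n = 2: ½a·t^2 has dimensions [L], matching the LHS ✓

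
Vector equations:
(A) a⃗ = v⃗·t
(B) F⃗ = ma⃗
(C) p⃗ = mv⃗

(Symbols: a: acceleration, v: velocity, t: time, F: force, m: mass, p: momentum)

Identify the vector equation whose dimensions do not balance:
(A) a⃗ = v⃗·t

(A) a⃗ = v⃗·t: LHS [L T^-2], RHS [L] ✗ — acceleration is velocity per time; should be v⃗/t
(B) F⃗ = ma⃗: LHS [L M T^-2], RHS [L M T^-2] ✓ — Force and acceleration are vectors, mass is a scalar
(C) p⃗ = mv⃗: LHS [L M T^-1], RHS [L M T^-1] ✓ — mass (scalar) times velocity (vector)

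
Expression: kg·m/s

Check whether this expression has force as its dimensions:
No

The expression kg·m/s has dimensions [L M T^-1], but force has dimensions [L M T^-2].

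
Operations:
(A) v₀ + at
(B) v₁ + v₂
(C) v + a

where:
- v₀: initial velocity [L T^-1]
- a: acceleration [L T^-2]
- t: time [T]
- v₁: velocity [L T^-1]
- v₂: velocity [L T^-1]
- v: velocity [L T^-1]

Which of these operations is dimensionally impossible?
(C) v + a

(A) v₀ + at: v₀ [L T^-1] and at [L T^-1] — same dimensions ✓
(B) v₁ + v₂: v₁ [L T^-1] and v₂ [L T^-1] — same dimensions ✓
(C) v + a: v [L T^-1] and a [L T^-2] — different dimensions cannot be added/subtracted ✗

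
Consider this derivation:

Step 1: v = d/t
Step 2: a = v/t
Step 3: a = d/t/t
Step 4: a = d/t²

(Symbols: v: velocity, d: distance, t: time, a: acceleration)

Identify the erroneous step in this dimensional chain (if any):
No step introduces an error — all steps are dimensionally consistent.

Step 1: v = d/t → LHS [L T^-1], RHS [L T^-1] ✓
Step 2: a = v/t → LHS [L T^-2], RHS [L T^-2] ✓
Step 3: a = d/t/t → LHS [L T^-2], RHS [L T^-2] ✓
Step 4: a = d/t² → LHS [L T^-2], RHS [L T^-2] ✓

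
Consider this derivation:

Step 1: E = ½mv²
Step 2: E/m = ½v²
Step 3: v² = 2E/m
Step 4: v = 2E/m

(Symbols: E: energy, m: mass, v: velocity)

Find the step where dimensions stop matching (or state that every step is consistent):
Step 4

Step 1: E = ½mv² → LHS [L^2 M T^-2], RHS [L^2 M T^-2] ✓
Step 2: E/m = ½v² → LHS [L^2 T^-2], RHS [L^2 T^-2] ✓
Step 3: v² = 2E/m → LHS [L^2 T^-2], RHS [L^2 T^-2] ✓
Step 4: v = 2E/m → LHS [L T^-1], RHS [L^2 T^-2] ✗

The first dimensional inconsistency appears in step 4: v = 2E/m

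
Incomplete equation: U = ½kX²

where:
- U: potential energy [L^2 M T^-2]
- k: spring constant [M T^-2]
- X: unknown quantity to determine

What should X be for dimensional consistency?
X = x (displacement), dimensions [L]

U has dimensions [L^2 M T^-2]; the rest of the RHS (½k) has dimensions [M T^-2].
So X² must have dimensions [L^2], i.e. X has dimensions [L] — X = x (displacement).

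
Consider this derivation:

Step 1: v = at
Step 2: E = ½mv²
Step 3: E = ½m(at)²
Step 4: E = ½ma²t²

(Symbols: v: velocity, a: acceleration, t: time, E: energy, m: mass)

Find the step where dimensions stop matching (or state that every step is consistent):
No step introduces an error — all steps are dimensionally consistent.

Step 1: v = at → LHS [L T^-1], RHS [L T^-1] ✓
Step 2: E = ½mv² → LHS [L^2 M T^-2], RHS [L^2 M T^-2] ✓
Step 3: E = ½m(at)² → LHS [L^2 M T^-2], RHS [L^2 M T^-2] ✓
Step 4: E = ½ma²t² → LHS [L^2 M T^-2], RHS [L^2 M T^-2] ✓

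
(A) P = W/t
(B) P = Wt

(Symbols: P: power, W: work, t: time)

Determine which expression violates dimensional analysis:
(B)

(A) P = W/t: LHS [L^2 M T^-3], RHS [L^2 M T^-3] ✓
(B) P = Wt: LHS [L^2 M T^-3], RHS [L^2 M T^-1] ✗

Expression (B) P = Wt is dimensionally incorrect.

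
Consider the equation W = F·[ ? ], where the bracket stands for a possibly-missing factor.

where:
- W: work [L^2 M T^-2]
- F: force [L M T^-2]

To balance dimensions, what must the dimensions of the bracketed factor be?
[L] — length (e.g. a distance d)

W has dimensions [L^2 M T^-2]; F has dimensions [L M T^-2].
The bracketed factor must supply [L^2 M T^-2] / [L M T^-2] = [L].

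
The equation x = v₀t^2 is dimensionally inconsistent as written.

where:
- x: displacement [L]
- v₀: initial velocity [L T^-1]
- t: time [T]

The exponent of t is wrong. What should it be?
The exponent of t should be 1: x = v₀t

The LHS x has dimensions [L]; t has dimensions [T].
As written, the RHS v₀t^2 (exponent 2 on t) has dimensions [L T], which does not match.
With exponent 1, the RHS v₀t has dimensions [L], matching the LHS.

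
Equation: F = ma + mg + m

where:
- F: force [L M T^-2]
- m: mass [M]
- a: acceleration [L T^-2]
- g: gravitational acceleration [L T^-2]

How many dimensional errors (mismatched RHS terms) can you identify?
1

LHS F: [L M T^-2]
- ma: [L M T^-2] ✓
- mg: [L M T^-2] ✓
- m: [M] ✗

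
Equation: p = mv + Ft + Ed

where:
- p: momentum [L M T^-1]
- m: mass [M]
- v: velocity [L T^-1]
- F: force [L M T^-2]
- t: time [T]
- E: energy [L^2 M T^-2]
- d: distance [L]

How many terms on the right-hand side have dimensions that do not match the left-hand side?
1

LHS p: [L M T^-1]
- mv: [L M T^-1] ✓
- Ft: [L M T^-1] ✓
- Ed: [L^3 M T^-2] ✗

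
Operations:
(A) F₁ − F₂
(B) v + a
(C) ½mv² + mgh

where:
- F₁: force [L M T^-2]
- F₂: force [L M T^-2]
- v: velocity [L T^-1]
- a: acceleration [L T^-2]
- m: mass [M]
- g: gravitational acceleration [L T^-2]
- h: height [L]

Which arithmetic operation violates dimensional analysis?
(B) v + a

(A) F₁ − F₂: F₁ [L M T^-2] and F₂ [L M T^-2] — same dimensions ✓
(B) v + a: v [L T^-1] and a [L T^-2] — different dimensions cannot be added/subtracted ✗
(C) ½mv² + mgh: ½mv² [L^2 M T^-2] and mgh [L^2 M T^-2] — same dimensions ✓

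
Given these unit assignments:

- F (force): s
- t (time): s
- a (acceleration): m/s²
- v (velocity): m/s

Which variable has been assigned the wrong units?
F

The variable F (force) should have units N, not s.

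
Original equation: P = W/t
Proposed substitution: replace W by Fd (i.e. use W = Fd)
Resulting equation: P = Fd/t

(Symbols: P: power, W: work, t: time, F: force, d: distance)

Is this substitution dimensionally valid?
Yes

[W] = [L^2 M T^-2] and [Fd] = [L^2 M T^-2]. These match, so the substitution replaces a quantity by one of the same dimensions and the result P = Fd/t has LHS [L^2 M T^-3] vs RHS [L^2 M T^-3] — still consistent.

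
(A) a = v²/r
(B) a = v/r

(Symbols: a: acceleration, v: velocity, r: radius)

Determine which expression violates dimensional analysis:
(B)

(A) a = v²/r: LHS [L T^-2], RHS [L T^-2] ✓
(B) a = v/r: LHS [L T^-2], RHS [T^-1] ✗

Expression (B) a = v/r is dimensionally incorrect.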